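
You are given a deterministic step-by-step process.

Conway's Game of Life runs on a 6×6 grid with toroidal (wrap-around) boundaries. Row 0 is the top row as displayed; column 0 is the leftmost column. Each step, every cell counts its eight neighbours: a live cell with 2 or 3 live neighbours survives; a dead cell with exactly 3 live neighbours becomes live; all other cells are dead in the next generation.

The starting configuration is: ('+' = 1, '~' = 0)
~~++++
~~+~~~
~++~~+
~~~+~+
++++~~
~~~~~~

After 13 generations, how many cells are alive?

12

gen 0: ~~++++
~~+~~~
~++~~+
~~~+~+
++++~~
~~~~~~
gen 1: ~~+++~
+~~~~+
+++++~
~~~+~+
+++++~
+~~~~+
gen 2: ~+~++~
+~~~~~
~+++~~
~~~~~~
~+++~~
+~~~~~
gen 3: ++~~~+
+~~~+~
~++~~~
~~~~~~
~++~~~
+~~~+~
gen 4: ~+~~+~
~~+~~~
~+~~~~
~~~~~~
~+~~~~
~~+~~~
gen 5: ~+++~~
~++~~~
~~~~~~
~~~~~~
~~~~~~
~++~~~
gen 6: +~~+~~
~+~+~~
~~~~~~
~~~~~~
~~~~~~
~+~+~~
gen 7: ++~++~
~~+~~~
~~~~~~
~~~~~~
~~~~~~
~~+~~~
gen 8: ~+~+~~
~+++~~
~~~~~~
~~~~~~
~~~~~~
~+++~~
gen 9: +~~~+~
~+~+~~
~~+~~~
~~~~~~
~~+~~~
~+~+~~
gen 10: ++~++~
~+++~~
~~+~~~
~~~~~~
~~+~~~
~+++~~
gen 11: +~~~+~
+~~~+~
~+++~~
~~~~~~
~+++~~
+~~~+~
gen 12: ++~++~
+~+~+~
~+++~~
~~~~~~
~+++~~
+~+~+~
gen 13: +~~~+~
+~~~+~
~+++~~
~~~~~~
~+++~~
+~~~+~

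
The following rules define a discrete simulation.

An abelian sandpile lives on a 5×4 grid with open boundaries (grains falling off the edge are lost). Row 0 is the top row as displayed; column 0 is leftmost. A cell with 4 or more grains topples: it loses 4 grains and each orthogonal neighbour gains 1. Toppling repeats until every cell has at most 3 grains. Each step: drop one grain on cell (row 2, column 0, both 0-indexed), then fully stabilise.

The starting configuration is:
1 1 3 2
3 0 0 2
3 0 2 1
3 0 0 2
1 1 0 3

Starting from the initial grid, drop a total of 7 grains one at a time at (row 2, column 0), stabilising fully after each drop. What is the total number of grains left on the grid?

0) 1 1 3 2
3 0 0 2
3 0 2 1
3 0 0 2
1 1 0 3
1) 2 1 3 2
0 1 0 2
2 1 2 1
0 1 0 2
2 1 0 3
2) 2 1 3 2
0 1 0 2
3 1 2 1
0 1 0 2
2 1 0 3
3) 2 1 3 2
1 1 0 2
0 2 2 1
1 1 0 2
2 1 0 3
4) 2 1 3 2
1 1 0 2
1 2 2 1
1 1 0 2
2 1 0 3
5) 2 1 3 2
1 1 0 2
2 2 2 1
1 1 0 2
2 1 0 3
6) 2 1 3 2
1 1 0 2
3 2 2 1
1 1 0 2
2 1 0 3
7) 2 1 3 2
2 1 0 2
0 3 2 1
2 1 0 2
2 1 0 3

30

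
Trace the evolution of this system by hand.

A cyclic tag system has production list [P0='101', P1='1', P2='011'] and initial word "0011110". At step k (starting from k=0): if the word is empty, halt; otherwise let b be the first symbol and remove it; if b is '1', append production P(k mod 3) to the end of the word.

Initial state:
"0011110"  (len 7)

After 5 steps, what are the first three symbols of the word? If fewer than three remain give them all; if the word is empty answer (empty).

100

k=0  "0011110"  (len 7)
k=1  "011110"  (len 6)
k=2  "11110"  (len 5)
k=3  "1110011"  (len 7)
k=4  "110011101"  (len 9)
k=5  "100111011"  (len 9)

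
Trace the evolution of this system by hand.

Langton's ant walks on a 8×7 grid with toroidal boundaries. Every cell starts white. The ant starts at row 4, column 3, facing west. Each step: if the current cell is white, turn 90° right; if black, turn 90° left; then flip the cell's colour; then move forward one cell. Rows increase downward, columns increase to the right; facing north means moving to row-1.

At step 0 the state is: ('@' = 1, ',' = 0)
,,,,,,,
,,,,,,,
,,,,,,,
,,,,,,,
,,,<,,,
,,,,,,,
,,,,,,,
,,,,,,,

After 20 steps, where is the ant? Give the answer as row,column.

step 0: ,,,,,,,
,,,,,,,
,,,,,,,
,,,,,,,
,,,<,,,
,,,,,,,
,,,,,,,
,,,,,,,
step 1: ,,,,,,,
,,,,,,,
,,,,,,,
,,,^,,,
,,,@,,,
,,,,,,,
,,,,,,,
,,,,,,,
step 2: ,,,,,,,
,,,,,,,
,,,,,,,
,,,@>,,
,,,@,,,
,,,,,,,
,,,,,,,
,,,,,,,
step 3: ,,,,,,,
,,,,,,,
,,,,,,,
,,,@@,,
,,,@v,,
,,,,,,,
,,,,,,,
,,,,,,,
step 4: ,,,,,,,
,,,,,,,
,,,,,,,
,,,@@,,
,,,<@,,
,,,,,,,
,,,,,,,
,,,,,,,
step 5: ,,,,,,,
,,,,,,,
,,,,,,,
,,,@@,,
,,,,@,,
,,,v,,,
,,,,,,,
,,,,,,,
step 6: ,,,,,,,
,,,,,,,
,,,,,,,
,,,@@,,
,,,,@,,
,,<@,,,
,,,,,,,
,,,,,,,
step 7: ,,,,,,,
,,,,,,,
,,,,,,,
,,,@@,,
,,^,@,,
,,@@,,,
,,,,,,,
,,,,,,,
step 8: ,,,,,,,
,,,,,,,
,,,,,,,
,,,@@,,
,,@>@,,
,,@@,,,
,,,,,,,
,,,,,,,
step 9: ,,,,,,,
,,,,,,,
,,,,,,,
,,,@@,,
,,@@@,,
,,@v,,,
,,,,,,,
,,,,,,,
step 10: ,,,,,,,
,,,,,,,
,,,,,,,
,,,@@,,
,,@@@,,
,,@,>,,
,,,,,,,
,,,,,,,
step 11: ,,,,,,,
,,,,,,,
,,,,,,,
,,,@@,,
,,@@@,,
,,@,@,,
,,,,v,,
,,,,,,,
step 12: ,,,,,,,
,,,,,,,
,,,,,,,
,,,@@,,
,,@@@,,
,,@,@,,
,,,<@,,
,,,,,,,
step 13: ,,,,,,,
,,,,,,,
,,,,,,,
,,,@@,,
,,@@@,,
,,@^@,,
,,,@@,,
,,,,,,,
step 14: ,,,,,,,
,,,,,,,
,,,,,,,
,,,@@,,
,,@@@,,
,,@@>,,
,,,@@,,
,,,,,,,
step 15: ,,,,,,,
,,,,,,,
,,,,,,,
,,,@@,,
,,@@^,,
,,@@,,,
,,,@@,,
,,,,,,,
step 16: ,,,,,,,
,,,,,,,
,,,,,,,
,,,@@,,
,,@<,,,
,,@@,,,
,,,@@,,
,,,,,,,
step 17: ,,,,,,,
,,,,,,,
,,,,,,,
,,,@@,,
,,@,,,,
,,@v,,,
,,,@@,,
,,,,,,,
step 18: ,,,,,,,
,,,,,,,
,,,,,,,
,,,@@,,
,,@,,,,
,,@,>,,
,,,@@,,
,,,,,,,
step 19: ,,,,,,,
,,,,,,,
,,,,,,,
,,,@@,,
,,@,,,,
,,@,@,,
,,,@v,,
,,,,,,,
step 20: ,,,,,,,
,,,,,,,
,,,,,,,
,,,@@,,
,,@,,,,
,,@,@,,
,,,@,>,
,,,,,,,

6,5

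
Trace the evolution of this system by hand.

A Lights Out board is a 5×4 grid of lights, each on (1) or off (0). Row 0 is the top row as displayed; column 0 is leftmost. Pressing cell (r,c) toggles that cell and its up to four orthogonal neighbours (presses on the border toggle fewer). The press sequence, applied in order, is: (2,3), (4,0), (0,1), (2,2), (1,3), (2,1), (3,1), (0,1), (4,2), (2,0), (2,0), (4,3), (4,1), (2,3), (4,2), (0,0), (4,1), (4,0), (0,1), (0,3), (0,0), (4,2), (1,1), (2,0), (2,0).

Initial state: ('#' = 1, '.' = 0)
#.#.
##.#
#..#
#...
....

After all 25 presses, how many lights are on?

t=0: #.#.
##.#
#..#
#...
....
t=1: #.#.
##..
#.#.
#..#
....
t=2: #.#.
##..
#.#.
...#
##..
t=3: .#..
#...
#.#.
...#
##..
t=4: .#..
#.#.
##.#
..##
##..
t=5: .#.#
#..#
##..
..##
##..
t=6: .#.#
##.#
..#.
.###
##..
t=7: .#.#
##.#
.##.
#..#
#...
t=8: #.##
#..#
.##.
#..#
#...
t=9: #.##
#..#
.##.
#.##
####
t=10: #.##
...#
#.#.
..##
####
t=11: #.##
#..#
.##.
#.##
####
t=12: #.##
#..#
.##.
#.#.
##..
t=13: #.##
#..#
.##.
###.
..#.
t=14: #.##
#...
.#.#
####
..#.
t=15: #.##
#...
.#.#
##.#
.#.#
t=16: .###
....
.#.#
##.#
.#.#
t=17: .###
....
.#.#
#..#
#.##
t=18: .###
....
.#.#
...#
.###
t=19: #..#
.#..
.#.#
...#
.###
t=20: #.#.
.#.#
.#.#
...#
.###
t=21: .##.
##.#
.#.#
...#
.###
t=22: .##.
##.#
.#.#
..##
....
t=23: ..#.
..##
...#
..##
....
t=24: ..#.
#.##
##.#
#.##
....
t=25: ..#.
..##
...#
..##
....

6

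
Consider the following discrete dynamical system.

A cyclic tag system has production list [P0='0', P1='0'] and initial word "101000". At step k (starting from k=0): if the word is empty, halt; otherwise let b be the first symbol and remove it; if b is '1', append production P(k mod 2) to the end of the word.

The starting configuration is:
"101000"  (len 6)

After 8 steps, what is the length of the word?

t=0: "101000"  (len 6)
t=1: "010000"  (len 6)
t=2: "10000"  (len 5)
t=3: "00000"  (len 5)
t=4: "0000"  (len 4)
t=5: "000"  (len 3)
t=6: "00"  (len 2)
t=7: "0"  (len 1)
t=8: (halted — word empty)

0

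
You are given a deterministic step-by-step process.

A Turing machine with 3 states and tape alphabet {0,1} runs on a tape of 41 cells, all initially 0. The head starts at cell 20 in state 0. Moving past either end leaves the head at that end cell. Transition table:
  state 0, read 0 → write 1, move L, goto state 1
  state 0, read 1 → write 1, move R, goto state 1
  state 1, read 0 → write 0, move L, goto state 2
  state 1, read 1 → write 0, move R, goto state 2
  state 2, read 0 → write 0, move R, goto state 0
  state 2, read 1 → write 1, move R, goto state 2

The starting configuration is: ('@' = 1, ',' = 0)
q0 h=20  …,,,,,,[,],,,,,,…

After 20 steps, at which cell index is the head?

12

k=0  q0 h=20  …,,,,,,[,],,,,,,…
k=1  q1 h=19  …,,,,,,[,]@,,,,,…
k=2  q2 h=18  …,,,,,,[,],@,,,,…
k=3  q0 h=19  …,,,,,,[,]@,,,,,…
k=4  q1 h=18  …,,,,,,[,]@@,,,,…
k=5  q2 h=17  …,,,,,,[,],@@,,,…
k=6  q0 h=18  …,,,,,,[,]@@,,,,…
k=7  q1 h=17  …,,,,,,[,]@@@,,,…
k=8  q2 h=16  …,,,,,,[,],@@@,,…
k=9  q0 h=17  …,,,,,,[,]@@@,,,…
k=10  q1 h=16  …,,,,,,[,]@@@@,,…
k=11  q2 h=15  …,,,,,,[,],@@@@,…
k=12  q0 h=16  …,,,,,,[,]@@@@,,…
k=13  q1 h=15  …,,,,,,[,]@@@@@,…
k=14  q2 h=14  …,,,,,,[,],@@@@@…
k=15  q0 h=15  …,,,,,,[,]@@@@@,…
k=16  q1 h=14  …,,,,,,[,]@@@@@@…
k=17  q2 h=13  …,,,,,,[,],@@@@@…
k=18  q0 h=14  …,,,,,,[,]@@@@@@…
k=19  q1 h=13  …,,,,,,[,]@@@@@@…
k=20  q2 h=12  …,,,,,,[,],@@@@@…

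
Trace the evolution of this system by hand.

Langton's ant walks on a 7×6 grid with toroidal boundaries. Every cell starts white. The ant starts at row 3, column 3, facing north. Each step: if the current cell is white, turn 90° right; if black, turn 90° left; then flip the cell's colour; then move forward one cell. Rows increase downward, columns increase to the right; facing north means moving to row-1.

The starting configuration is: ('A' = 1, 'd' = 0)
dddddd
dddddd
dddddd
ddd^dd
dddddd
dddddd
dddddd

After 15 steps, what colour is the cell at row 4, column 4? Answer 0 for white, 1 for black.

1

[0] dddddd
dddddd
dddddd
ddd^dd
dddddd
dddddd
dddddd
[1] dddddd
dddddd
dddddd
dddA>d
dddddd
dddddd
dddddd
[2] dddddd
dddddd
dddddd
dddAAd
ddddvd
dddddd
dddddd
[3] dddddd
dddddd
dddddd
dddAAd
ddd<Ad
dddddd
dddddd
[4] dddddd
dddddd
dddddd
ddd^Ad
dddAAd
dddddd
dddddd
[5] dddddd
dddddd
dddddd
dd<dAd
dddAAd
dddddd
dddddd
[6] dddddd
dddddd
dd^ddd
ddAdAd
dddAAd
dddddd
dddddd
[7] dddddd
dddddd
ddA>dd
ddAdAd
dddAAd
dddddd
dddddd
[8] dddddd
dddddd
ddAAdd
ddAvAd
dddAAd
dddddd
dddddd
[9] dddddd
dddddd
ddAAdd
dd<AAd
dddAAd
dddddd
dddddd
[10] dddddd
dddddd
ddAAdd
dddAAd
ddvAAd
dddddd
dddddd
[11] dddddd
dddddd
ddAAdd
dddAAd
d<AAAd
dddddd
dddddd
[12] dddddd
dddddd
ddAAdd
d^dAAd
dAAAAd
dddddd
dddddd
[13] dddddd
dddddd
ddAAdd
dA>AAd
dAAAAd
dddddd
dddddd
[14] dddddd
dddddd
ddAAdd
dAAAAd
dAvAAd
dddddd
dddddd
[15] dddddd
dddddd
ddAAdd
dAAAAd
dAd>Ad
dddddd
dddddd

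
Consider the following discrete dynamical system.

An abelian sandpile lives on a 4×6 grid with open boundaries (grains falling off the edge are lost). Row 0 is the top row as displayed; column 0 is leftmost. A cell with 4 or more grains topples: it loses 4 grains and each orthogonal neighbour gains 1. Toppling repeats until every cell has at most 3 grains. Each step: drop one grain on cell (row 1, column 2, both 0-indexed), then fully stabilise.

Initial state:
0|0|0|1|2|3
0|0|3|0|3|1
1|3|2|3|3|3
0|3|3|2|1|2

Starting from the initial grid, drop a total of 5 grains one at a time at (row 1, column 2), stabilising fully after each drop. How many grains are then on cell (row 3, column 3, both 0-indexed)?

0

t=0: 0|0|0|1|2|3
0|0|3|0|3|1
1|3|2|3|3|3
0|3|3|2|1|2
t=1: 0|0|1|1|2|3
0|1|0|1|3|1
1|3|3|3|3|3
0|3|3|2|1|2
t=2: 0|0|1|1|2|3
0|1|1|1|3|1
1|3|3|3|3|3
0|3|3|2|1|2
t=3: 0|0|1|1|2|3
0|1|2|1|3|1
1|3|3|3|3|3
0|3|3|2|1|2
t=4: 0|0|1|1|2|3
0|1|3|1|3|1
1|3|3|3|3|3
0|3|3|2|1|2
t=5: 0|0|2|2|3|3
0|3|2|0|1|3
2|1|3|3|2|0
1|1|2|0|3|3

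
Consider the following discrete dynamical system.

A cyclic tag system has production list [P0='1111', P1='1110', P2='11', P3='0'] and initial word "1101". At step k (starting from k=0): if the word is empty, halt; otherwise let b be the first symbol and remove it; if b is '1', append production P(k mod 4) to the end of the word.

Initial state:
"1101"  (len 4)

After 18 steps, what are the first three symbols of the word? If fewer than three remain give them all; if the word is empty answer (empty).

110

gen 0: "1101"  (len 4)
gen 1: "1011111"  (len 7)
gen 2: "0111111110"  (len 10)
gen 3: "111111110"  (len 9)
gen 4: "111111100"  (len 9)
gen 5: "111111001111"  (len 12)
gen 6: "111110011111110"  (len 15)
gen 7: "1111001111111011"  (len 16)
gen 8: "1110011111110110"  (len 16)
gen 9: "1100111111101101111"  (len 19)
gen 10: "1001111111011011111110"  (len 22)
gen 11: "00111111101101111111011"  (len 23)
gen 12: "0111111101101111111011"  (len 22)
gen 13: "111111101101111111011"  (len 21)
gen 14: "111111011011111110111110"  (len 24)
gen 15: "1111101101111111011111011"  (len 25)
gen 16: "1111011011111110111110110"  (len 25)
gen 17: "1110110111111101111101101111"  (len 28)
gen 18: "1101101111111011111011011111110"  (len 31)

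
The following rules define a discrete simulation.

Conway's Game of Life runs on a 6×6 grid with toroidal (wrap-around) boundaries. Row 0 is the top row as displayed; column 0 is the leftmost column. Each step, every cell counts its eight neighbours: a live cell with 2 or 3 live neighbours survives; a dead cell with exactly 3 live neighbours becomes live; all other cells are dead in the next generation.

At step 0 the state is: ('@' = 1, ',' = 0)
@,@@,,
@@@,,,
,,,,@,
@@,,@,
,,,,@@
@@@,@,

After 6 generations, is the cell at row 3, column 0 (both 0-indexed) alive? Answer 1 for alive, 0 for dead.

0

t=0: @,@@,,
@@@,,,
,,,,@,
@@,,@,
,,,,@@
@@@,@,
t=1: ,,,,,,
@,@,,@
,,@@,,
@,,@@,
,,@,@,
@,@,@,
t=2: @,,@,,
,@@@,,
@,@,,,
,@,,@@
,,@,@,
,@,,,@
t=3: @,,@@,
@,,@,,
@,,,@@
@@@,@@
,@@@@,
@@@@@@
t=4: ,,,,,,
@@,@,,
,,@,,,
,,,,,,
,,,,,,
,,,,,,
t=5: ,,,,,,
,@@,,,
,@@,,,
,,,,,,
,,,,,,
,,,,,,
t=6: ,,,,,,
,@@,,,
,@@,,,
,,,,,,
,,,,,,
,,,,,,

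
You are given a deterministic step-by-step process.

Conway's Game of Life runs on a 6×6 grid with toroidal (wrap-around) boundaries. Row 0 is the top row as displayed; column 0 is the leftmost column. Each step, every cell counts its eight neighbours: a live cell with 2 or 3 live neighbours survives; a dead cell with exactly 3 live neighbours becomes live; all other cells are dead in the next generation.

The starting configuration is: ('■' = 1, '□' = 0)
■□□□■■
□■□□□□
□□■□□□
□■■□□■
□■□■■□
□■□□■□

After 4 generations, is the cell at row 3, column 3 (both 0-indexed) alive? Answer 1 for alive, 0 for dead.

1

0) ■□□□■■
□■□□□□
□□■□□□
□■■□□■
□■□■■□
□■□□■□
1) ■■□□■■
■■□□□■
■□■□□□
■■□□■□
□■□■■■
□■■□□□
2) □□□□■□
□□■□■□
□□■□□□
□□□□■□
□□□■■■
□□□□□□
3) □□□■□□
□□□□□□
□□□□□□
□□□□■■
□□□■■■
□□□■□■
4) □□□□■□
□□□□□□
□□□□□□
□□□■□■
■□□■□□
□□■■□■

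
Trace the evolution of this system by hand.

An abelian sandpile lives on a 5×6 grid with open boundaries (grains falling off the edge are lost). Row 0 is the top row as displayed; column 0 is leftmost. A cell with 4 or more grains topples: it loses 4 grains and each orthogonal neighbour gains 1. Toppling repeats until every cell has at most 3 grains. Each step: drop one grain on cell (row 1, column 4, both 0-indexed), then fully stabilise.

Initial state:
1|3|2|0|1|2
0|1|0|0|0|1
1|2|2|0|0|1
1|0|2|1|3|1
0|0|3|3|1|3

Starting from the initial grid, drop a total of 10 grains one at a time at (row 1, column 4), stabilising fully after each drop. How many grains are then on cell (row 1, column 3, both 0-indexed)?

2

t=0: 1|3|2|0|1|2
0|1|0|0|0|1
1|2|2|0|0|1
1|0|2|1|3|1
0|0|3|3|1|3
t=1: 1|3|2|0|1|2
0|1|0|0|1|1
1|2|2|0|0|1
1|0|2|1|3|1
0|0|3|3|1|3
t=2: 1|3|2|0|1|2
0|1|0|0|2|1
1|2|2|0|0|1
1|0|2|1|3|1
0|0|3|3|1|3
t=3: 1|3|2|0|1|2
0|1|0|0|3|1
1|2|2|0|0|1
1|0|2|1|3|1
0|0|3|3|1|3
t=4: 1|3|2|0|2|2
0|1|0|1|0|2
1|2|2|0|1|1
1|0|2|1|3|1
0|0|3|3|1|3
t=5: 1|3|2|0|2|2
0|1|0|1|1|2
1|2|2|0|1|1
1|0|2|1|3|1
0|0|3|3|1|3
t=6: 1|3|2|0|2|2
0|1|0|1|2|2
1|2|2|0|1|1
1|0|2|1|3|1
0|0|3|3|1|3
t=7: 1|3|2|0|2|2
0|1|0|1|3|2
1|2|2|0|1|1
1|0|2|1|3|1
0|0|3|3|1|3
t=8: 1|3|2|0|3|2
0|1|0|2|0|3
1|2|2|0|2|1
1|0|2|1|3|1
0|0|3|3|1|3
t=9: 1|3|2|0|3|2
0|1|0|2|1|3
1|2|2|0|2|1
1|0|2|1|3|1
0|0|3|3|1|3
t=10: 1|3|2|0|3|2
0|1|0|2|2|3
1|2|2|0|2|1
1|0|2|1|3|1
0|0|3|3|1|3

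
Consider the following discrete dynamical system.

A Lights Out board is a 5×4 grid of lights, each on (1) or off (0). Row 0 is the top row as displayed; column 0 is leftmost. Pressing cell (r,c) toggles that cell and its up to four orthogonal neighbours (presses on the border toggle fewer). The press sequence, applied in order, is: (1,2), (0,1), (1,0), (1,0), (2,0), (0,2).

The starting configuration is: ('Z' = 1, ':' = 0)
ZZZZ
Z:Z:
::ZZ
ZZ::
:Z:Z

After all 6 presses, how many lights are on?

t=0: ZZZZ
Z:Z:
::ZZ
ZZ::
:Z:Z
t=1: ZZ:Z
ZZ:Z
:::Z
ZZ::
:Z:Z
t=2: ::ZZ
Z::Z
:::Z
ZZ::
:Z:Z
t=3: Z:ZZ
:Z:Z
Z::Z
ZZ::
:Z:Z
t=4: ::ZZ
Z::Z
:::Z
ZZ::
:Z:Z
t=5: ::ZZ
:::Z
ZZ:Z
:Z::
:Z:Z
t=6: :Z::
::ZZ
ZZ:Z
:Z::
:Z:Z

9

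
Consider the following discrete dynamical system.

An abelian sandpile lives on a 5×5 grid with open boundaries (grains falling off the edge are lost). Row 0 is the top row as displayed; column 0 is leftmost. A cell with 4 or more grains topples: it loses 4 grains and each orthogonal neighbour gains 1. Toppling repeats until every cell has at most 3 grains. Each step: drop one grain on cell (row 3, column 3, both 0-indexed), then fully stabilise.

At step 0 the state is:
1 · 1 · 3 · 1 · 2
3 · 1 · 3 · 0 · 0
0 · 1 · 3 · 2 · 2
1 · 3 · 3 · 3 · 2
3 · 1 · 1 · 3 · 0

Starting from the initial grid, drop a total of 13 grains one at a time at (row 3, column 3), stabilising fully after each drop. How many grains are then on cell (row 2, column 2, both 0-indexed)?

t=0: 1 · 1 · 3 · 1 · 2
3 · 1 · 3 · 0 · 0
0 · 1 · 3 · 2 · 2
1 · 3 · 3 · 3 · 2
3 · 1 · 1 · 3 · 0
t=1: 1 · 2 · 0 · 2 · 2
3 · 2 · 1 · 2 · 0
0 · 3 · 2 · 0 · 3
2 · 0 · 2 · 3 · 3
3 · 2 · 3 · 0 · 1
t=2: 1 · 2 · 0 · 2 · 2
3 · 2 · 1 · 2 · 1
0 · 3 · 2 · 2 · 0
2 · 0 · 3 · 1 · 1
3 · 2 · 3 · 1 · 2
t=3: 1 · 2 · 0 · 2 · 2
3 · 2 · 1 · 2 · 1
0 · 3 · 2 · 2 · 0
2 · 0 · 3 · 2 · 1
3 · 2 · 3 · 1 · 2
t=4: 1 · 2 · 0 · 2 · 2
3 · 2 · 1 · 2 · 1
0 · 3 · 2 · 2 · 0
2 · 0 · 3 · 3 · 1
3 · 2 · 3 · 1 · 2
t=5: 1 · 2 · 0 · 2 · 2
3 · 2 · 1 · 2 · 1
0 · 3 · 3 · 3 · 0
2 · 1 · 1 · 1 · 2
3 · 3 · 0 · 3 · 2
t=6: 1 · 2 · 0 · 2 · 2
3 · 2 · 1 · 2 · 1
0 · 3 · 3 · 3 · 0
2 · 1 · 1 · 2 · 2
3 · 3 · 0 · 3 · 2
t=7: 1 · 2 · 0 · 2 · 2
3 · 2 · 1 · 2 · 1
0 · 3 · 3 · 3 · 0
2 · 1 · 1 · 3 · 2
3 · 3 · 0 · 3 · 2
t=8: 1 · 2 · 0 · 2 · 2
3 · 3 · 2 · 3 · 1
1 · 0 · 1 · 1 · 1
2 · 2 · 3 · 2 · 3
3 · 3 · 1 · 0 · 3
t=9: 1 · 2 · 0 · 2 · 2
3 · 3 · 2 · 3 · 1
1 · 0 · 1 · 1 · 1
2 · 2 · 3 · 3 · 3
3 · 3 · 1 · 0 · 3
t=10: 1 · 2 · 0 · 2 · 2
3 · 3 · 2 · 3 · 1
1 · 0 · 2 · 2 · 2
2 · 3 · 0 · 2 · 1
3 · 3 · 2 · 2 · 0
t=11: 1 · 2 · 0 · 2 · 2
3 · 3 · 2 · 3 · 1
1 · 0 · 2 · 2 · 2
2 · 3 · 0 · 3 · 1
3 · 3 · 2 · 2 · 0
t=12: 1 · 2 · 0 · 2 · 2
3 · 3 · 2 · 3 · 1
1 · 0 · 2 · 3 · 2
2 · 3 · 1 · 0 · 2
3 · 3 · 2 · 3 · 0
t=13: 1 · 2 · 0 · 2 · 2
3 · 3 · 2 · 3 · 1
1 · 0 · 2 · 3 · 2
2 · 3 · 1 · 1 · 2
3 · 3 · 2 · 3 · 0

2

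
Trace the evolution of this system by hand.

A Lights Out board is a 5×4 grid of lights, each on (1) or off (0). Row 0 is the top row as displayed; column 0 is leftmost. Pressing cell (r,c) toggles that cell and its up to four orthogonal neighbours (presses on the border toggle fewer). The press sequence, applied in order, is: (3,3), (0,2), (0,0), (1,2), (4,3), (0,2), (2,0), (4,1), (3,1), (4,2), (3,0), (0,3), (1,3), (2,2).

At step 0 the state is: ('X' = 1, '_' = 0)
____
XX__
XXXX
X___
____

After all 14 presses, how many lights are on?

11

step 0: ____
XX__
XXXX
X___
____
step 1: ____
XX__
XXX_
X_XX
___X
step 2: _XXX
XXX_
XXX_
X_XX
___X
step 3: X_XX
_XX_
XXX_
X_XX
___X
step 4: X__X
___X
XX__
X_XX
___X
step 5: X__X
___X
XX__
X_X_
__X_
step 6: XXX_
__XX
XX__
X_X_
__X_
step 7: XXX_
X_XX
____
__X_
__X_
step 8: XXX_
X_XX
____
_XX_
XX__
step 9: XXX_
X_XX
_X__
X___
X___
step 10: XXX_
X_XX
_X__
X_X_
XXXX
step 11: XXX_
X_XX
XX__
_XX_
_XXX
step 12: XX_X
X_X_
XX__
_XX_
_XXX
step 13: XX__
X__X
XX_X
_XX_
_XXX
step 14: XX__
X_XX
X_X_
_X__
_XXX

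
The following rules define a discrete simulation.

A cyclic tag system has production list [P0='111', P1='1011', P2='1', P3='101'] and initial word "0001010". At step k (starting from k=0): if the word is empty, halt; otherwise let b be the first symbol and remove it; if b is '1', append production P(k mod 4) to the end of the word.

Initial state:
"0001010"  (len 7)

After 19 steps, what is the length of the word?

18

t=0: "0001010"  (len 7)
t=1: "001010"  (len 6)
t=2: "01010"  (len 5)
t=3: "1010"  (len 4)
t=4: "010101"  (len 6)
t=5: "10101"  (len 5)
t=6: "01011011"  (len 8)
t=7: "1011011"  (len 7)
t=8: "011011101"  (len 9)
t=9: "11011101"  (len 8)
t=10: "10111011011"  (len 11)
t=11: "01110110111"  (len 11)
t=12: "1110110111"  (len 10)
t=13: "110110111111"  (len 12)
t=14: "101101111111011"  (len 15)
t=15: "011011111110111"  (len 15)
t=16: "11011111110111"  (len 14)
t=17: "1011111110111111"  (len 16)
t=18: "0111111101111111011"  (len 19)
t=19: "111111101111111011"  (len 18)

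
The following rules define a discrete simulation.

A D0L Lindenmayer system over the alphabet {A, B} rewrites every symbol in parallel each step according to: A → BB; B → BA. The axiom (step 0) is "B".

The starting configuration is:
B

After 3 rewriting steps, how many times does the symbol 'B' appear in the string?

5

step 0: B
step 1: BA
step 2: BABB
step 3: BABBBABA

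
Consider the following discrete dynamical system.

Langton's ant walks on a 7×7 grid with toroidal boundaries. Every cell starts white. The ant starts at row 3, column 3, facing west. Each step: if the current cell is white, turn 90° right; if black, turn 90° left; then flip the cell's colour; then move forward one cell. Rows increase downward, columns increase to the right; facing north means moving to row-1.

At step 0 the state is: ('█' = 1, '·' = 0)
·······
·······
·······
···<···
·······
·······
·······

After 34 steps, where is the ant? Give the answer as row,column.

4,6

step 0: ·······
·······
·······
···<···
·······
·······
·······
step 1: ·······
·······
···^···
···█···
·······
·······
·······
step 2: ·······
·······
···█>··
···█···
·······
·······
·······
step 3: ·······
·······
···██··
···█v··
·······
·······
·······
step 4: ·······
·······
···██··
···<█··
·······
·······
·······
step 5: ·······
·······
···██··
····█··
···v···
·······
·······
step 6: ·······
·······
···██··
····█··
··<█···
·······
·······
step 7: ·······
·······
···██··
··^·█··
··██···
·······
·······
step 8: ·······
·······
···██··
··█>█··
··██···
·······
·······
step 9: ·······
·······
···██··
··███··
··█v···
·······
·······
step 10: ·······
·······
···██··
··███··
··█·>··
·······
·······
step 11: ·······
·······
···██··
··███··
··█·█··
····v··
·······
step 12: ·······
·······
···██··
··███··
··█·█··
···<█··
·······
step 13: ·······
·······
···██··
··███··
··█^█··
···██··
·······
step 14: ·······
·······
···██··
··███··
··██>··
···██··
·······
step 15: ·······
·······
···██··
··██^··
··██···
···██··
·······
step 16: ·······
·······
···██··
··█<···
··██···
···██··
·······
step 17: ·······
·······
···██··
··█····
··█v···
···██··
·······
step 18: ·······
·······
···██··
··█····
··█·>··
···██··
·······
step 19: ·······
·······
···██··
··█····
··█·█··
···█v··
·······
step 20: ·······
·······
···██··
··█····
··█·█··
···█·>·
·······
step 21: ·······
·······
···██··
··█····
··█·█··
···█·█·
·····v·
step 22: ·······
·······
···██··
··█····
··█·█··
···█·█·
····<█·
step 23: ·······
·······
···██··
··█····
··█·█··
···█^█·
····██·
step 24: ·······
·······
···██··
··█····
··█·█··
···██>·
····██·
step 25: ·······
·······
···██··
··█····
··█·█^·
···██··
····██·
step 26: ·······
·······
···██··
··█····
··█·██>
···██··
····██·
step 27: ·······
·······
···██··
··█····
··█·███
···██·v
····██·
step 28: ·······
·······
···██··
··█····
··█·███
···██<█
····██·
step 29: ·······
·······
···██··
··█····
··█·█^█
···████
····██·
step 30: ·······
·······
···██··
··█····
··█·<·█
···████
····██·
step 31: ·······
·······
···██··
··█····
··█···█
···█v██
····██·
step 32: ·······
·······
···██··
··█····
··█···█
···█·>█
····██·
step 33: ·······
·······
···██··
··█····
··█··^█
···█··█
····██·
step 34: ·······
·······
···██··
··█····
··█··█>
···█··█
····██·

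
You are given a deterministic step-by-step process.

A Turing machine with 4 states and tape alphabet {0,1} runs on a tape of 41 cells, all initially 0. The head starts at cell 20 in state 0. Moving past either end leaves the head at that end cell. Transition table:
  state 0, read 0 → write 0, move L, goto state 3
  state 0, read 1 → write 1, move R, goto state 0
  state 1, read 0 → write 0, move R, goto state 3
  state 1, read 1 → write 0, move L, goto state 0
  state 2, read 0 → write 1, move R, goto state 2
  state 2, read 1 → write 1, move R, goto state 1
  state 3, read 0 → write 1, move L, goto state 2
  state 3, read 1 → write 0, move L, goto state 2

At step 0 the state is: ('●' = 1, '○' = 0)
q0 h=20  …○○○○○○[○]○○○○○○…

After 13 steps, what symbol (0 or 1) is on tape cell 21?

0) q0 h=20  …○○○○○○[○]○○○○○○…
1) q3 h=19  …○○○○○○[○]○○○○○○…
2) q2 h=18  …○○○○○○[○]●○○○○○…
3) q2 h=19  …○○○○○●[●]○○○○○○…
4) q1 h=20  …○○○○●●[○]○○○○○○…
5) q3 h=21  …○○○●●○[○]○○○○○○…
6) q2 h=20  …○○○○●●[○]●○○○○○…
7) q2 h=21  …○○○●●●[●]○○○○○○…
8) q1 h=22  …○○●●●●[○]○○○○○○…
9) q3 h=23  …○●●●●○[○]○○○○○○…
10) q2 h=22  …○○●●●●[○]●○○○○○…
11) q2 h=23  …○●●●●●[●]○○○○○○…
12) q1 h=24  …●●●●●●[○]○○○○○○…
13) q3 h=25  …●●●●●○[○]○○○○○○…

1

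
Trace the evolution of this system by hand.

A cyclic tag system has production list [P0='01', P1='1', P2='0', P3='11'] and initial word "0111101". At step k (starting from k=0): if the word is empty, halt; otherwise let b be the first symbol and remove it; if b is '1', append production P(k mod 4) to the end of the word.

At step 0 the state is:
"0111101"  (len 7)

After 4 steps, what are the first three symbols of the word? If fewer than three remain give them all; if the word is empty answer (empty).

101

gen 0: "0111101"  (len 7)
gen 1: "111101"  (len 6)
gen 2: "111011"  (len 6)
gen 3: "110110"  (len 6)
gen 4: "1011011"  (len 7)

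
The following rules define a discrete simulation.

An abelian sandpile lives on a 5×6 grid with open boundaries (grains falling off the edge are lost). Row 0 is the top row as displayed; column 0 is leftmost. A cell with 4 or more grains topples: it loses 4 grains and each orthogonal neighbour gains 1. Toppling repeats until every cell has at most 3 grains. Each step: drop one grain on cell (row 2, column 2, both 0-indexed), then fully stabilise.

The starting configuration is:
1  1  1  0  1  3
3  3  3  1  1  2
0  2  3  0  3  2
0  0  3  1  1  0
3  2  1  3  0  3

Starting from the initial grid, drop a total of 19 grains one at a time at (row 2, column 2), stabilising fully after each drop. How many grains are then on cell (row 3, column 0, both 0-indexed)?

k=0  1  1  1  0  1  3
3  3  3  1  1  2
0  2  3  0  3  2
0  0  3  1  1  0
3  2  1  3  0  3
k=1  2  2  2  0  1  3
0  2  1  2  1  2
2  0  3  1  3  2
0  2  0  2  1  0
3  2  2  3  0  3
k=2  2  2  2  0  1  3
0  2  2  2  1  2
2  1  0  2  3  2
0  2  1  2  1  0
3  2  2  3  0  3
k=3  2  2  2  0  1  3
0  2  2  2  1  2
2  1  1  2  3  2
0  2  1  2  1  0
3  2  2  3  0  3
k=4  2  2  2  0  1  3
0  2  2  2  1  2
2  1  2  2  3  2
0  2  1  2  1  0
3  2  2  3  0  3
k=5  2  2  2  0  1  3
0  2  2  2  1  2
2  1  3  2  3  2
0  2  1  2  1  0
3  2  2  3  0  3
k=6  2  2  2  0  1  3
0  2  3  2  1  2
2  2  0  3  3  2
0  2  2  2  1  0
3  2  2  3  0  3
k=7  2  2  2  0  1  3
0  2  3  2  1  2
2  2  1  3  3  2
0  2  2  2  1  0
3  2  2  3  0  3
k=8  2  2  2  0  1  3
0  2  3  2  1  2
2  2  2  3  3  2
0  2  2  2  1  0
3  2  2  3  0  3
k=9  2  2  2  0  1  3
0  2  3  2  1  2
2  2  3  3  3  2
0  2  2  2  1  0
3  2  2  3  0  3
k=10  2  2  3  1  1  3
0  3  1  0  3  2
2  3  2  2  0  3
0  2  3  3  2  0
3  2  2  3  0  3
k=11  2  2  3  1  1  3
0  3  1  0  3  2
2  3  3  2  0  3
0  2  3  3  2  0
3  2  2  3  0  3
k=12  2  3  3  1  1  3
1  0  3  1  3  2
3  2  3  0  1  3
2  1  3  2  3  0
0  1  1  1  1  3
k=13  3  0  1  2  1  3
1  2  1  2  3  2
3  3  2  1  1  3
2  2  0  3  3  0
0  1  2  1  1  3
k=14  3  0  1  2  1  3
1  2  1  2  3  2
3  3  3  1  1  3
2  2  0  3  3  0
0  1  2  1  1  3
k=15  3  0  1  2  1  3
2  3  2  2  3  2
0  1  1  2  1  3
3  3  1  3  3  0
0  1  2  1  1  3
k=16  3  0  1  2  1  3
2  3  2  2  3  2
0  1  2  2  1  3
3  3  1  3  3  0
0  1  2  1  1  3
k=17  3  0  1  2  1  3
2  3  2  2  3  2
0  1  3  2  1  3
3  3  1  3  3  0
0  1  2  1  1  3
k=18  3  0  1  2  1  3
2  3  3  2  3  2
0  2  0  3  1  3
3  3  2  3  3  0
0  1  2  1  1  3
k=19  3  0  1  2  1  3
2  3  3  2  3  2
0  2  1  3  1  3
3  3  2  3  3  0
0  1  2  1  1  3

3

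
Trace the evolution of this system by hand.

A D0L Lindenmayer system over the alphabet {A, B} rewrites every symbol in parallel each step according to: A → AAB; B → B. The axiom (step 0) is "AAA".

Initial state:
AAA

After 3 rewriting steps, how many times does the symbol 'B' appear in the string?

[0] AAA
[1] AABAABAAB
[2] AABAABBAABAABBAABAABB
[3] AABAABBAABAABBBAABAABBAABAABBBAABAABBAABAABBB

21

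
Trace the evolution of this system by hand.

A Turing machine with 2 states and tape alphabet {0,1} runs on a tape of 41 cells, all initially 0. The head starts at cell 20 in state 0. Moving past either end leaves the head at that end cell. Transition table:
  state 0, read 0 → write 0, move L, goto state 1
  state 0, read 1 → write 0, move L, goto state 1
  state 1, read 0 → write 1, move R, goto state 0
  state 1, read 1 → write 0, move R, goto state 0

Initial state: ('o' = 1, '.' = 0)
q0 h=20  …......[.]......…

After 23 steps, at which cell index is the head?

19

step 0: q0 h=20  …......[.]......…
step 1: q1 h=19  …......[.]......…
step 2: q0 h=20  ….....o[.]......…
step 3: q1 h=19  …......[o]......…
step 4: q0 h=20  …......[.]......…
step 5: q1 h=19  …......[.]......…
step 6: q0 h=20  ….....o[.]......…
step 7: q1 h=19  …......[o]......…
step 8: q0 h=20  …......[.]......…
step 9: q1 h=19  …......[.]......…
step 10: q0 h=20  ….....o[.]......…
step 11: q1 h=19  …......[o]......…
step 12: q0 h=20  …......[.]......…
step 13: q1 h=19  …......[.]......…
step 14: q0 h=20  ….....o[.]......…
step 15: q1 h=19  …......[o]......…
step 16: q0 h=20  …......[.]......…
step 17: q1 h=19  …......[.]......…
step 18: q0 h=20  ….....o[.]......…
step 19: q1 h=19  …......[o]......…
step 20: q0 h=20  …......[.]......…
step 21: q1 h=19  …......[.]......…
step 22: q0 h=20  ….....o[.]......…
step 23: q1 h=19  …......[o]......…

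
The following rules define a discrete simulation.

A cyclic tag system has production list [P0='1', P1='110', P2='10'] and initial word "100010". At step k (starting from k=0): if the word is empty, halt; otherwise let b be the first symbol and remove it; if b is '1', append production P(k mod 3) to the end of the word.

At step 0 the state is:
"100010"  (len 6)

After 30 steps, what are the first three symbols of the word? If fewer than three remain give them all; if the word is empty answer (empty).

step 0: "100010"  (len 6)
step 1: "000101"  (len 6)
step 2: "00101"  (len 5)
step 3: "0101"  (len 4)
step 4: "101"  (len 3)
step 5: "01110"  (len 5)
step 6: "1110"  (len 4)
step 7: "1101"  (len 4)
step 8: "101110"  (len 6)
step 9: "0111010"  (len 7)
step 10: "111010"  (len 6)
step 11: "11010110"  (len 8)
step 12: "101011010"  (len 9)
step 13: "010110101"  (len 9)
step 14: "10110101"  (len 8)
step 15: "011010110"  (len 9)
step 16: "11010110"  (len 8)
step 17: "1010110110"  (len 10)
step 18: "01011011010"  (len 11)
step 19: "1011011010"  (len 10)
step 20: "011011010110"  (len 12)
step 21: "11011010110"  (len 11)
step 22: "10110101101"  (len 11)
step 23: "0110101101110"  (len 13)
step 24: "110101101110"  (len 12)
step 25: "101011011101"  (len 12)
step 26: "01011011101110"  (len 14)
step 27: "1011011101110"  (len 13)
step 28: "0110111011101"  (len 13)
step 29: "110111011101"  (len 12)
step 30: "1011101110110"  (len 13)

101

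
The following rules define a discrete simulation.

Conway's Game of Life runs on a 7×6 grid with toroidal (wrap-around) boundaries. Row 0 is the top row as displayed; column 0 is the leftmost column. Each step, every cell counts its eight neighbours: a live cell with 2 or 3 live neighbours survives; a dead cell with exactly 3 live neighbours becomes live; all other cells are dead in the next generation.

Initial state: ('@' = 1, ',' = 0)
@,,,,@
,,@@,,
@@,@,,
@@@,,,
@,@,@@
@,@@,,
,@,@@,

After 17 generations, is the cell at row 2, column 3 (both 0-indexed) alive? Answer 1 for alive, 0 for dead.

[0] @,,,,@
,,@@,,
@@,@,,
@@@,,,
@,@,@@
@,@@,,
,@,@@,
[1] @@,,,@
,,@@@@
@,,@,,
,,,,@,
,,,,@,
@,,,,,
,@,@@,
[2] ,@,,,,
,,@@,,
,,@,,,
,,,@@@
,,,,,@
,,,@@@
,@@,@,
[3] ,@,,,,
,@@@,,
,,@,,,
,,,@@@
@,,,,,
@,@@,@
@@@,@@
[4] ,,,,@@
,@,@,,
,@,,,,
,,,@@@
@@@,,,
,,@@,,
,,,,@,
[5] ,,,@@@
@,@,@,
@,,@,,
,,,@@@
@@,,,@
,,@@,,
,,,,@@
[6] @,,,,,
@@@,,,
@@@,,,
,@@@,,
@@,,,@
,@@@,,
,,@,,@
[7] @,@,,@
,,@,,@
,,,,,,
,,,@,@
,,,,@,
,,,@@@
@,@@,,
[8] @,@,@@
@@,,,@
,,,,@,
,,,,@,
,,,,,,
,,@,,@
@,@,,,
[9] ,,@@@,
,@,@,,
@,,,@,
,,,,,,
,,,,,,
,@,,,,
@,@,@,
[10] ,,,,@@
,@,,,@
,,,,,,
,,,,,,
,,,,,,
,@,,,,
,,@,@@
[11] ,,,@,,
@,,,@@
,,,,,,
,,,,,,
,,,,,,
,,,,,,
@,,@@@
[12] ,,,@,,
,,,,@@
,,,,,@
,,,,,,
,,,,,,
,,,,@@
,,,@@@
[13] ,,,@,,
,,,,@@
,,,,@@
,,,,,,
,,,,,,
,,,@,@
,,,@,@
[14] ,,,@,@
,,,@,@
,,,,@@
,,,,,,
,,,,,,
,,,,,,
,,@@,,
[15] ,,,@,,
@,,@,@
,,,,@@
,,,,,,
,,,,,,
,,,,,,
,,@@@,
[16] ,,,,,@
@,,@,@
@,,,@@
,,,,,,
,,,,,,
,,,@,,
,,@@@,
[17] @,@,,@
,,,,,,
@,,,@,
,,,,,@
,,,,,,
,,@@@,
,,@@@,

0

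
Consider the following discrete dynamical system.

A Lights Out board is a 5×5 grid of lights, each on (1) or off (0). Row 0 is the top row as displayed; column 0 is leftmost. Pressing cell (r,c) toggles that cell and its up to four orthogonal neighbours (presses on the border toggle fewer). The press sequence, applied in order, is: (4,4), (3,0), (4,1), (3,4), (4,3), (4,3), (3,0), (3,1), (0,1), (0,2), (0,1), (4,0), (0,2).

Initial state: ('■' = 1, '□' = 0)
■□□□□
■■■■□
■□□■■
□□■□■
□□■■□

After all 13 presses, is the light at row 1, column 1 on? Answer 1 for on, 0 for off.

1

k=0  ■□□□□
■■■■□
■□□■■
□□■□■
□□■■□
k=1  ■□□□□
■■■■□
■□□■■
□□■□□
□□■□■
k=2  ■□□□□
■■■■□
□□□■■
■■■□□
■□■□■
k=3  ■□□□□
■■■■□
□□□■■
■□■□□
□■□□■
k=4  ■□□□□
■■■■□
□□□■□
■□■■■
□■□□□
k=5  ■□□□□
■■■■□
□□□■□
■□■□■
□■■■■
k=6  ■□□□□
■■■■□
□□□■□
■□■■■
□■□□□
k=7  ■□□□□
■■■■□
■□□■□
□■■■■
■■□□□
k=8  ■□□□□
■■■■□
■■□■□
■□□■■
■□□□□
k=9  □■■□□
■□■■□
■■□■□
■□□■■
■□□□□
k=10  □□□■□
■□□■□
■■□■□
■□□■■
■□□□□
k=11  ■■■■□
■■□■□
■■□■□
■□□■■
■□□□□
k=12  ■■■■□
■■□■□
■■□■□
□□□■■
□■□□□
k=13  ■□□□□
■■■■□
■■□■□
□□□■■
□■□□□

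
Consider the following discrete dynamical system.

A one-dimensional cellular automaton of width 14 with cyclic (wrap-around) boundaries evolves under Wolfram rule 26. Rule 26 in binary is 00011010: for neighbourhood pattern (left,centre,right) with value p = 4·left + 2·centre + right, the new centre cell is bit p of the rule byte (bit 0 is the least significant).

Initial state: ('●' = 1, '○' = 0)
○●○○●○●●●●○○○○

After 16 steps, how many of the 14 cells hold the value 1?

step 0: ○●○○●○●●●●○○○○
step 1: ●○●●○○●○○○●○○○
step 2: ○○●○●●○●○●○●○●
step 3: ●●○○●○○○○○○○○○
step 4: ●○●●○●○○○○○○○●
step 5: ○○●○○○●○○○○○●●
step 6: ●●○●○●○●○○○●●○
step 7: ●○○○○○○○●○●●○○
step 8: ○●○○○○○●○○●○●●
step 9: ○○●○○○●○●●○○●○
step 10: ○●○●○●○○●○●●○●
step 11: ○○○○○○●●○○●○○○
step 12: ○○○○○●●○●●○●○○
step 13: ○○○○●●○○●○○○●○
step 14: ○○○●●○●●○●○●○●
step 15: ●○●●○○●○○○○○○○
step 16: ○○●○●●○●○○○○○●

5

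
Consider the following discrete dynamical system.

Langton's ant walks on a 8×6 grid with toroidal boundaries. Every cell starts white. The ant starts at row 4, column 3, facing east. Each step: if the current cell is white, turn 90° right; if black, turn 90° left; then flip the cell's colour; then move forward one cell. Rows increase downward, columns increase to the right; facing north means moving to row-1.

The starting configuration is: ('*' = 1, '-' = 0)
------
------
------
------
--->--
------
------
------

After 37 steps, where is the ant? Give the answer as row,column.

0) ------
------
------
------
--->--
------
------
------
1) ------
------
------
------
---*--
---v--
------
------
2) ------
------
------
------
---*--
--<*--
------
------
3) ------
------
------
------
--^*--
--**--
------
------
4) ------
------
------
------
--*>--
--**--
------
------
5) ------
------
------
---^--
--*---
--**--
------
------
6) ------
------
------
---*>-
--*---
--**--
------
------
7) ------
------
------
---**-
--*-v-
--**--
------
------
8) ------
------
------
---**-
--*<*-
--**--
------
------
9) ------
------
------
---^*-
--***-
--**--
------
------
10) ------
------
------
--<-*-
--***-
--**--
------
------
11) ------
------
--^---
--*-*-
--***-
--**--
------
------
12) ------
------
--*>--
--*-*-
--***-
--**--
------
------
13) ------
------
--**--
--*v*-
--***-
--**--
------
------
14) ------
------
--**--
--<**-
--***-
--**--
------
------
15) ------
------
--**--
---**-
--v**-
--**--
------
------
16) ------
------
--**--
---**-
--->*-
--**--
------
------
17) ------
------
--**--
---^*-
----*-
--**--
------
------
18) ------
------
--**--
--<-*-
----*-
--**--
------
------
19) ------
------
--^*--
--*-*-
----*-
--**--
------
------
20) ------
------
-<-*--
--*-*-
----*-
--**--
------
------
21) ------
-^----
-*-*--
--*-*-
----*-
--**--
------
------
22) ------
-*>---
-*-*--
--*-*-
----*-
--**--
------
------
23) ------
-**---
-*v*--
--*-*-
----*-
--**--
------
------
24) ------
-**---
-<**--
--*-*-
----*-
--**--
------
------
25) ------
-**---
--**--
-v*-*-
----*-
--**--
------
------
26) ------
-**---
--**--
<**-*-
----*-
--**--
------
------
27) ------
-**---
^-**--
***-*-
----*-
--**--
------
------
28) ------
-**---
*>**--
***-*-
----*-
--**--
------
------
29) ------
-**---
****--
*v*-*-
----*-
--**--
------
------
30) ------
-**---
****--
*->-*-
----*-
--**--
------
------
31) ------
-**---
**^*--
*---*-
----*-
--**--
------
------
32) ------
-**---
*<-*--
*---*-
----*-
--**--
------
------
33) ------
-**---
*--*--
*v--*-
----*-
--**--
------
------
34) ------
-**---
*--*--
<*--*-
----*-
--**--
------
------
35) ------
-**---
*--*--
-*--*-
v---*-
--**--
------
------
36) ------
-**---
*--*--
-*--*-
*---*<
--**--
------
------
37) ------
-**---
*--*--
-*--*^
*---**
--**--
------
------

3,5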